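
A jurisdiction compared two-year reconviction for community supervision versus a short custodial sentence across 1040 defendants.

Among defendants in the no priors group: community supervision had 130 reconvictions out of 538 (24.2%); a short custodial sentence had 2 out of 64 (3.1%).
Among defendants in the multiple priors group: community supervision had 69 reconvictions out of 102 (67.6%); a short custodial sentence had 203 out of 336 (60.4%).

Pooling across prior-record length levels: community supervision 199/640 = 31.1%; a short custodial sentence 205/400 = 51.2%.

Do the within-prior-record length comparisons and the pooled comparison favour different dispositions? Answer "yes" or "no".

Within each prior-record length level (no priors 24.2% vs 3.1%; multiple priors 67.6% vs 60.4%), a short custodial sentence has the lower rate every time. Pooled: 31.1% vs 51.2% — community supervision has the lower rate overall. The two comparisons disagree.

yes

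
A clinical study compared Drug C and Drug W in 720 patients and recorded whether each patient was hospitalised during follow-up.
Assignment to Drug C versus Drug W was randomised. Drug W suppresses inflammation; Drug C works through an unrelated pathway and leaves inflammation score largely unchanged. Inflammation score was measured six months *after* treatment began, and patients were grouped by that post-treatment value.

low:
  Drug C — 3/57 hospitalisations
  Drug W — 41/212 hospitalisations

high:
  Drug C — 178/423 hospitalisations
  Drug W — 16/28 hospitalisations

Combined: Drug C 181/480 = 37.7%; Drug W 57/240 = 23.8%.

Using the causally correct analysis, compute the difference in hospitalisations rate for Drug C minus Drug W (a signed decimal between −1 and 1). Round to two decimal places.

+0.14

Drug C is lower inside every inflammation score stratum but Drug W is lower in aggregate. Whether to stratify depends on how inflammation score relates to the drug.
Inflammation score here is a post-treatment variable shaped by the drug; conditioning on it would introduce bias rather than remove it. The overall comparison is the causal one.
The causal difference is the pooled difference: 0.377 − 0.237 = +0.140.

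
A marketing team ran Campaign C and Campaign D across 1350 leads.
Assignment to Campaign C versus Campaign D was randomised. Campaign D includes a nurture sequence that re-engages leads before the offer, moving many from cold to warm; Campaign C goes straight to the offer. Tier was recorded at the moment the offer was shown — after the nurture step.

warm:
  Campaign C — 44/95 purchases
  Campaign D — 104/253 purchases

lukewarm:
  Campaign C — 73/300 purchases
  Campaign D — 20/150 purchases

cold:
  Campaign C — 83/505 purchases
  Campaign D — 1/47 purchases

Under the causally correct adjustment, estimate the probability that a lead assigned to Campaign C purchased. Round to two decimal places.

Engagement tier is downstream of the campaign. One should not condition on a consequence of treatment, so the overall rates are the right comparison.
So P(outcome | do(Campaign C)) is just the pooled rate for Campaign C: 200/900 = 0.222.

0.22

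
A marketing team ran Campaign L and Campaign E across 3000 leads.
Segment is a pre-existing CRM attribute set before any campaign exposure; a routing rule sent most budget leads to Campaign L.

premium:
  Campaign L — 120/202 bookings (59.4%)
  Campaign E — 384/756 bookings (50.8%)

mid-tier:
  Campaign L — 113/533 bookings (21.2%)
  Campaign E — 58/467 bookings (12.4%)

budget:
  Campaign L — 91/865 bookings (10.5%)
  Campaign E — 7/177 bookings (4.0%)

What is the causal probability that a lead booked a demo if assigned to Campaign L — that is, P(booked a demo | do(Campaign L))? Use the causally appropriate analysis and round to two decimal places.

Campaign L is higher inside every customer segment stratum but Campaign E is higher in aggregate. Whether to stratify depends on how customer segment relates to the campaign.
Nothing the campaign does changes customer segment; the imbalance is an allocation artefact. With customer segment also predicting the outcome, the pooled figure is confounded, and the within-stratum comparison is the causal one.
Standardising Campaign L to the population customer segment mix: 0.319·120/202 + 0.333·113/533 + 0.347·91/865 = 0.297.

0.30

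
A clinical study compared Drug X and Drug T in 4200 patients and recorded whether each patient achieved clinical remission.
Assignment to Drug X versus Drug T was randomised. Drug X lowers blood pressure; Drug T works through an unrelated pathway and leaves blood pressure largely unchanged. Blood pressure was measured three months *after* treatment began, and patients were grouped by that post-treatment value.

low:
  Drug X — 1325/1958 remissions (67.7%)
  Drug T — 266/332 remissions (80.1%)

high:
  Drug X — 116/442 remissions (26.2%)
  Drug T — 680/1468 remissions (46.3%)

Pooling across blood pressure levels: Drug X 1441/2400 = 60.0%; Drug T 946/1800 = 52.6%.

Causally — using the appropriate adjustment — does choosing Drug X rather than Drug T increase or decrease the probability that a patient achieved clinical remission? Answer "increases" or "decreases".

The distribution of blood pressure is itself part of what the drug does — it is an intermediate outcome. Holding it fixed would remove that part of the effect; the total effect is the pooled difference.
Pooled: Drug X 60.0% vs Drug T 52.6%; Drug X is higher overall.

increases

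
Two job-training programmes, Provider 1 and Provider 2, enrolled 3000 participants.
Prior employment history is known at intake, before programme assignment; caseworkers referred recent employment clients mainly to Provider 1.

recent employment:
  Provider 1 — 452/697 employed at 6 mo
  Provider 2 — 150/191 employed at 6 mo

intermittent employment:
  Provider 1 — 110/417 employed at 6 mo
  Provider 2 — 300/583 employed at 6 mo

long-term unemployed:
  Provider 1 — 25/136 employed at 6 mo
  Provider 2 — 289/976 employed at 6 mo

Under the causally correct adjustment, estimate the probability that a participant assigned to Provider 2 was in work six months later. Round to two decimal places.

Prior employment history satisfies the back-door criterion: it is not a descendant of the programme, and it blocks the spurious path from programme to outcome. Adjusting for it (i.e., using the within-prior employment history rates) gives the causal effect.
Standardising Provider 2 to the population prior employment history mix: 0.296·150/191 + 0.333·300/583 + 0.371·289/976 = 0.514.

0.51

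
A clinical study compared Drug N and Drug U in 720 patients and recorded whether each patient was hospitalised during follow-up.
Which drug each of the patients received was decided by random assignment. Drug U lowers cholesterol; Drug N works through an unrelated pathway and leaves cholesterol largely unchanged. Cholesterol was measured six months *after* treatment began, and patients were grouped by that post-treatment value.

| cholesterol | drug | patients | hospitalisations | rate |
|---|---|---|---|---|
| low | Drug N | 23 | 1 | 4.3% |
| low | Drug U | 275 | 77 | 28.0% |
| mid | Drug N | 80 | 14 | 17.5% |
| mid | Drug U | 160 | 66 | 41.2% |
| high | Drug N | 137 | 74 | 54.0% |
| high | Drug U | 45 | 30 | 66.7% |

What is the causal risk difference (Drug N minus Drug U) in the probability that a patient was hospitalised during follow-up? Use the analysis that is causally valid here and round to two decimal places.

Stratifying would compare drugs among patients the drugs themselves sorted into cholesterol groups — a form of selection on an intermediate. The unconditioned pooled rates give the total causal effect.
The causal difference is the pooled difference: 0.371 − 0.360 = +0.010.

+0.01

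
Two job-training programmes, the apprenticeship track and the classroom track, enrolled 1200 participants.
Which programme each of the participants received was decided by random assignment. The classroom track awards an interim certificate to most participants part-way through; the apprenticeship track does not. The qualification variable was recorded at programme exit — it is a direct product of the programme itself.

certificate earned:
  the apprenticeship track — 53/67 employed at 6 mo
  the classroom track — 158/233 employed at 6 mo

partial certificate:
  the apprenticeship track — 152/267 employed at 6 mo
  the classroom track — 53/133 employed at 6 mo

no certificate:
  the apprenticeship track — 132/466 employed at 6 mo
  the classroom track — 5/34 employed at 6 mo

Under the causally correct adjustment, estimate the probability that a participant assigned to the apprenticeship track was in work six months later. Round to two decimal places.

0.42

Qualification attained during the programme here is a post-treatment variable shaped by the programme; conditioning on it would introduce bias rather than remove it. The overall comparison is the causal one.
So P(outcome | do(the apprenticeship track)) is just the pooled rate for the apprenticeship track: 337/800 = 0.421.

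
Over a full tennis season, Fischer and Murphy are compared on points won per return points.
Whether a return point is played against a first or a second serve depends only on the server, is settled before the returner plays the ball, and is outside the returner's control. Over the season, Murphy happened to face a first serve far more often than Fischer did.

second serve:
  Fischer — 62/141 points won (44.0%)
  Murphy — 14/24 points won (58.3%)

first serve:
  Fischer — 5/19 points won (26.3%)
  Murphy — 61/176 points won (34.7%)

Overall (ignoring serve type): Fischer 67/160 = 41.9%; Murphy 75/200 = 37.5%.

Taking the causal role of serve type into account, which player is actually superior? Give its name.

Murphy

Murphy is higher inside every serve type stratum but Fischer is higher in aggregate. Whether to stratify depends on how serve type relates to the player.
Here serve type is a common cause — it drives both which player a case falls under and the outcome. The crude comparison mixes populations; the stratum-specific rates are the causally relevant ones.
Within each level — second serve: 44.0% vs 58.3%; first serve: 26.3% vs 34.7% — Murphy is higher every time.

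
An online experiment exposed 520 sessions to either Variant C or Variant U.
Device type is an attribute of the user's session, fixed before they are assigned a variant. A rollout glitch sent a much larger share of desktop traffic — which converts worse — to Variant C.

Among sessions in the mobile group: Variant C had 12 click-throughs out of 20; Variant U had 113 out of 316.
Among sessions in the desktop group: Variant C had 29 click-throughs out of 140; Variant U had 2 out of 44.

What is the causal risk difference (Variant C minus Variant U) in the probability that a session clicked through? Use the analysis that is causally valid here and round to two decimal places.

+0.21

Within every device type level Variant C has the higher rate, yet pooled Variant U does — Simpson's reversal.
Device type differs across variants for reasons unrelated to any effect of the variant itself, and it separately predicts the outcome — a classic confounder. We must compare within device type levels.
Adjusting over the population distribution of device type: 0.646·(0.600−0.358) + 0.354·(0.207−0.045) = +0.214.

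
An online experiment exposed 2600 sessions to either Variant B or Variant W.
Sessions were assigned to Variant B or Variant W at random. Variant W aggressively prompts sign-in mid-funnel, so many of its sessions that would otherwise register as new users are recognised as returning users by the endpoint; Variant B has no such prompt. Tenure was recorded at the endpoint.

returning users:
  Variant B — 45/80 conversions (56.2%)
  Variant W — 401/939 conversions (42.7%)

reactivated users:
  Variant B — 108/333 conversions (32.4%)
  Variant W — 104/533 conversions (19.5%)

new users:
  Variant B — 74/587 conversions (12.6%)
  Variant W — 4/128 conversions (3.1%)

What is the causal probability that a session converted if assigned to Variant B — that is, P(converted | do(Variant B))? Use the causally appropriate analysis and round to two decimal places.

0.23

Within every user tenure level Variant B has the higher rate, yet pooled Variant W does — Simpson's reversal.
User tenure is recorded after the variant and is itself shifted by it — it sits on the causal path from variant to outcome. Conditioning on a mediator would strip out part of the effect we want; the pooled comparison gives the total causal effect.
So P(outcome | do(Variant B)) is just the pooled rate for Variant B: 227/1000 = 0.227.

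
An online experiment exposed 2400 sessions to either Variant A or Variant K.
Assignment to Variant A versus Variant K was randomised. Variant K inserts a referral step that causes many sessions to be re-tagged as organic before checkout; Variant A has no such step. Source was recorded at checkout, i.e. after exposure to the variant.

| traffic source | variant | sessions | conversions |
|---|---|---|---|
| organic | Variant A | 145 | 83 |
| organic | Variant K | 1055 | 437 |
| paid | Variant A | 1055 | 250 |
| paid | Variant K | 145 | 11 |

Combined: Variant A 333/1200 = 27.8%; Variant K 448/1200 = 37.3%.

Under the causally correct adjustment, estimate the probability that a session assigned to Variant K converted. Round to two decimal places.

0.37

The stratified and pooled comparisons disagree (Variant A wins within each traffic source; Variant K wins overall), so the answer turns on the causal role of traffic source.
Traffic source lies on the pathway variant → traffic source → outcome, so adjusting for it blocks the indirect effect. For the total causal effect of variant, use the unadjusted pooled rates.
So P(outcome | do(Variant K)) is just the pooled rate for Variant K: 448/1200 = 0.373.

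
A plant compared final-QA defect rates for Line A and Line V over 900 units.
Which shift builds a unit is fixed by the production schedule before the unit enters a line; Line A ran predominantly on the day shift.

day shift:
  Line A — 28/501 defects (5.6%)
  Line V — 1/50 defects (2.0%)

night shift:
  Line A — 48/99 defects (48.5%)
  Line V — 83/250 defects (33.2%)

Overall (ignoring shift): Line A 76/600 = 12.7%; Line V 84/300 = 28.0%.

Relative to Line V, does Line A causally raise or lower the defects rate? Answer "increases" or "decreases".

increases

Nothing the line does changes shift; the imbalance is an allocation artefact. With shift also predicting the outcome, the pooled figure is confounded, and the within-stratum comparison is the causal one.
Within each level — day shift: 5.6% vs 2.0%; night shift: 48.5% vs 33.2% — Line V is lower every time.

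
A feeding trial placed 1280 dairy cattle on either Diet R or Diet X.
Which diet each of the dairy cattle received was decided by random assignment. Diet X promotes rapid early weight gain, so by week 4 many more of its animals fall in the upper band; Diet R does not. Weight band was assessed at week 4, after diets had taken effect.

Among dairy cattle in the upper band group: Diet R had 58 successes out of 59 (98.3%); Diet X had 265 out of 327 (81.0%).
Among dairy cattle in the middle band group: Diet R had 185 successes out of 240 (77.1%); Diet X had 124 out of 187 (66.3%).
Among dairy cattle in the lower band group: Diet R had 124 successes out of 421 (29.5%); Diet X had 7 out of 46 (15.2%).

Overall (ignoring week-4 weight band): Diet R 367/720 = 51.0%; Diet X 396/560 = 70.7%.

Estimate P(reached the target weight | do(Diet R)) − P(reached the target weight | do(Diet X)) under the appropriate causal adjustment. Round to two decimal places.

Because the diet influences week-4 weight band, week-4 weight band is a post-treatment mediator, not a confounder. Stratifying on it would bias the estimate; the causal effect is the crude pooled difference.
The causal difference is the pooled difference: 0.510 − 0.707 = -0.197.

-0.20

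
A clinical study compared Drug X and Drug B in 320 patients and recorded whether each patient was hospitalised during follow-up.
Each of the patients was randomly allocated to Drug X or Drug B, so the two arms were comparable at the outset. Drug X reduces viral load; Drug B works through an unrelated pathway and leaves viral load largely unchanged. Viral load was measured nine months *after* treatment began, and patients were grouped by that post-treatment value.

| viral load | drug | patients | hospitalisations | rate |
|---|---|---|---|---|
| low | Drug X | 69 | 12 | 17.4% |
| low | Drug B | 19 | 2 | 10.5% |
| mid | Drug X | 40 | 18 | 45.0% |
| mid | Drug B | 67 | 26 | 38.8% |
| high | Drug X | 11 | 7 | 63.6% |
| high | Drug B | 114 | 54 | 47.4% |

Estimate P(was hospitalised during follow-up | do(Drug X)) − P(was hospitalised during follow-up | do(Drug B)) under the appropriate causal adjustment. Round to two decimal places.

-0.10

Stratifying would compare drugs among patients the drugs themselves sorted into viral load groups — a form of selection on an intermediate. The unconditioned pooled rates give the total causal effect.
The causal difference is the pooled difference: 0.308 − 0.410 = -0.102.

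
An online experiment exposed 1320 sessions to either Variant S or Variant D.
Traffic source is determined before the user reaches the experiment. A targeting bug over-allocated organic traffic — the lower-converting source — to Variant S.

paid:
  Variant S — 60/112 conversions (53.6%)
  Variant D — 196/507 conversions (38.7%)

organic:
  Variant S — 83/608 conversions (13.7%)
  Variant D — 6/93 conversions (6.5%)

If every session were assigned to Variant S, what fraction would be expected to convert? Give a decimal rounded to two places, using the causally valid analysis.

0.32

Traffic source satisfies the back-door criterion: it is not a descendant of the variant, and it blocks the spurious path from variant to outcome. Adjusting for it (i.e., using the within-traffic source rates) gives the causal effect.
Standardising Variant S to the population traffic source mix: 0.469·60/112 + 0.531·83/608 = 0.324.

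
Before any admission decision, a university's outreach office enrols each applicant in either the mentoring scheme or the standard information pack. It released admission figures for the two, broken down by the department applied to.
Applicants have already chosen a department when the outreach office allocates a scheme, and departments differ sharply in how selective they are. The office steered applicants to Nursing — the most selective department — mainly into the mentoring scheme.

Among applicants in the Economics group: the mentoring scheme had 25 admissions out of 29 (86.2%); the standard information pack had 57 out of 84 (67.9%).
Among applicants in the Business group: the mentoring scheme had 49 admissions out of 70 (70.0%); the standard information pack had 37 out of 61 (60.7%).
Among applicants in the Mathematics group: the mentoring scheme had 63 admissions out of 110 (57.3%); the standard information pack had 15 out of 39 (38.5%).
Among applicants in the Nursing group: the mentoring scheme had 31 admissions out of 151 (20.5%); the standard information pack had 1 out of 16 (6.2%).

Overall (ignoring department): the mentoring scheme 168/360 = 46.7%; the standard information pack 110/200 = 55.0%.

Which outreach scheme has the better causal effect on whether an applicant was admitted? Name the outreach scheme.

The department-specific comparison favours the mentoring scheme throughout, but the pooled figures favour the standard information pack. The question is whether to condition on department.
Department satisfies the back-door criterion: it is not a descendant of the outreach scheme, and it blocks the spurious path from outreach scheme to outcome. Adjusting for it (i.e., using the within-department rates) gives the causal effect.
Within each level — Economics: 86.2% vs 67.9%; Business: 70.0% vs 60.7%; Mathematics: 57.3% vs 38.5%; Nursing: 20.5% vs 6.2% — the mentoring scheme is higher every time.

the mentoring scheme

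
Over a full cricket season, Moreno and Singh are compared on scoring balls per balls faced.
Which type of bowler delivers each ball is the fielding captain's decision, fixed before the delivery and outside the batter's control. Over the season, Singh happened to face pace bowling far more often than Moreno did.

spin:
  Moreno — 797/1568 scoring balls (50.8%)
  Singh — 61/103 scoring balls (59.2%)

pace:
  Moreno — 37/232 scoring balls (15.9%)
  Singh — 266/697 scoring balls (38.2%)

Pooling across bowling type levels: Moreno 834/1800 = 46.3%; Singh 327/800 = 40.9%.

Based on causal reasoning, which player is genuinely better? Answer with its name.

Singh

Bowling type is set before the player has any effect — it is not caused by the player — and it independently drives the outcome. That makes it a confounder, so the causal comparison is within bowling type levels.
Within each level — spin: 50.8% vs 59.2%; pace: 15.9% vs 38.2% — Singh is higher every time.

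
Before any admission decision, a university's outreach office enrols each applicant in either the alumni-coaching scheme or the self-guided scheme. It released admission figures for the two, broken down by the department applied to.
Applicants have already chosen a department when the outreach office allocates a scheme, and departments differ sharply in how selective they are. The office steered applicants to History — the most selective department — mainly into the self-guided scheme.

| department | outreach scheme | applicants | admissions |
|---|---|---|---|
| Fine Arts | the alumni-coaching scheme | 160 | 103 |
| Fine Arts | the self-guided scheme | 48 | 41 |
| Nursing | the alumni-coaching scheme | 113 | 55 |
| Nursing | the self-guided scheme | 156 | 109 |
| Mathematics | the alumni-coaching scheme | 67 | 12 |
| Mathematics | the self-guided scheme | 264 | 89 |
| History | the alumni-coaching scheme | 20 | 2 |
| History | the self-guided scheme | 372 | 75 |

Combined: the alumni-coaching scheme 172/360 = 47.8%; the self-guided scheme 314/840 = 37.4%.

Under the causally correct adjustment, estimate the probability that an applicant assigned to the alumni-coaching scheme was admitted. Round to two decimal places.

0.30

The department-specific comparison favours the self-guided scheme throughout, but the pooled figures favour the alumni-coaching scheme. The question is whether to condition on department.
The imbalance in department arose from how applicants were allocated, not from anything the outreach scheme did; and department independently affects the outcome. The pooled gap is confounded — condition on department.
Standardising the alumni-coaching scheme to the population department mix: 0.173·103/160 + 0.224·55/113 + 0.276·12/67 + 0.327·2/20 = 0.303.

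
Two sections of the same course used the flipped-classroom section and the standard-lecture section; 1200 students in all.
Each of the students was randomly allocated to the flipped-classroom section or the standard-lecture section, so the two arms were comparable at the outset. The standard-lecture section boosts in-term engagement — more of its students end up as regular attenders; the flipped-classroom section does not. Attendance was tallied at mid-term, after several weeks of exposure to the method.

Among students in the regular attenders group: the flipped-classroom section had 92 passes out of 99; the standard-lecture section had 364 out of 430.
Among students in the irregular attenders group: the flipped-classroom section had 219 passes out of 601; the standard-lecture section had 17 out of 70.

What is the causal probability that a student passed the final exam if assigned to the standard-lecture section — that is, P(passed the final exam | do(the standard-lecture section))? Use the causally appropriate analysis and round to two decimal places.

the flipped-classroom section is higher inside every mid-term attendance stratum but the standard-lecture section is higher in aggregate. Whether to stratify depends on how mid-term attendance relates to the teaching method.
Mid-term attendance is recorded after the teaching method and is itself shifted by it — it sits on the causal path from teaching method to outcome. Conditioning on a mediator would strip out part of the effect we want; the pooled comparison gives the total causal effect.
So P(outcome | do(the standard-lecture section)) is just the pooled rate for the standard-lecture section: 381/500 = 0.762.

0.76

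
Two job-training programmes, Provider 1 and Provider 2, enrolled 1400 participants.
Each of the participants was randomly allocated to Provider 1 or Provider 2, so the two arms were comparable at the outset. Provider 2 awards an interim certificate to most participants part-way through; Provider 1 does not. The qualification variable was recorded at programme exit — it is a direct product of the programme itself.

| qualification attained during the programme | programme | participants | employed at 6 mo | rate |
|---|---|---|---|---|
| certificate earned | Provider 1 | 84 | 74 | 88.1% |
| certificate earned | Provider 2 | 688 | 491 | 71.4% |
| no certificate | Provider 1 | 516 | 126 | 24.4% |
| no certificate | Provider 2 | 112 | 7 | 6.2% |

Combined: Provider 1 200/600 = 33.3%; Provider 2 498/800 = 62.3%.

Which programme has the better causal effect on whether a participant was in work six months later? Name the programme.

The stratified and pooled comparisons disagree (Provider 1 wins within each qualification attained during the programme; Provider 2 wins overall), so the answer turns on the causal role of qualification attained during the programme.
Because the programme influences qualification attained during the programme, qualification attained during the programme is a post-treatment mediator, not a confounder. Stratifying on it would bias the estimate; the causal effect is the crude pooled difference.
Pooled: Provider 1 33.3% vs Provider 2 62.3%; Provider 2 is higher overall.

Provider 2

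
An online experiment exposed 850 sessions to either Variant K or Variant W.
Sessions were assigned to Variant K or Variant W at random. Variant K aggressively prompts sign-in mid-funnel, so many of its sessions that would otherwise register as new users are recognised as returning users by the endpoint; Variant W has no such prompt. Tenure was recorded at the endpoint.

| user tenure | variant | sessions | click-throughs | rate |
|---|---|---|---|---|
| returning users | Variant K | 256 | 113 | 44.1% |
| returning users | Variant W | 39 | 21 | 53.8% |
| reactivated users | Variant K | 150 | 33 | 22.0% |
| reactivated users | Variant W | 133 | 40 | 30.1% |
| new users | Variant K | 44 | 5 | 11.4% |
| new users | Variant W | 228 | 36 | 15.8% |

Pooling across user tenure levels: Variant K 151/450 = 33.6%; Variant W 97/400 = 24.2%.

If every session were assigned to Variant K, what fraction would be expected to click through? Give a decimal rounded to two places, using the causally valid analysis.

0.34

The stratified and pooled comparisons disagree (Variant W wins within each user tenure; Variant K wins overall), so the answer turns on the causal role of user tenure.
User tenure is downstream of the variant. One should not condition on a consequence of treatment, so the overall rates are the right comparison.
So P(outcome | do(Variant K)) is just the pooled rate for Variant K: 151/450 = 0.336.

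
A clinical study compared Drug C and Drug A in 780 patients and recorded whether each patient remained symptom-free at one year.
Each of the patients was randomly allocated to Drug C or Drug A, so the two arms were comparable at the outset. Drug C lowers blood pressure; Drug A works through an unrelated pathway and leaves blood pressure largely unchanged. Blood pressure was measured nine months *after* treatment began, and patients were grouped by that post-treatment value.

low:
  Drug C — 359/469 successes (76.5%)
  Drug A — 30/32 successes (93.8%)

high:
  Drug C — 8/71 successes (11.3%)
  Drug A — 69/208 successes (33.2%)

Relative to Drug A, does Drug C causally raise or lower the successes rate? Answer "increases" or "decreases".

increases

The stratified and pooled comparisons disagree (Drug A wins within each blood pressure; Drug C wins overall), so the answer turns on the causal role of blood pressure.
Stratifying would compare drugs among patients the drugs themselves sorted into blood pressure groups — a form of selection on an intermediate. The unconditioned pooled rates give the total causal effect.
Pooled: Drug C 68.0% vs Drug A 41.2%; Drug C is higher overall.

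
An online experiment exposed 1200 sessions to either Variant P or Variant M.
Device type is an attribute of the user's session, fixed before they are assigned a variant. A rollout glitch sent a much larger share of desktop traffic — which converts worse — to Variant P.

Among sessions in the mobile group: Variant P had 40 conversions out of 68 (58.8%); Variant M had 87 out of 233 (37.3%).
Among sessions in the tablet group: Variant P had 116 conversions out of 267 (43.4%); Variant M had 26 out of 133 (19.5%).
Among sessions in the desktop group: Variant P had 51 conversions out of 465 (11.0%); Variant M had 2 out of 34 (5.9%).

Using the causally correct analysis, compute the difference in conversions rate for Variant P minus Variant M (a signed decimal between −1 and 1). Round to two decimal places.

+0.15

Nothing the variant does changes device type; the imbalance is an allocation artefact. With device type also predicting the outcome, the pooled figure is confounded, and the within-stratum comparison is the causal one.
Adjusting over the population distribution of device type: 0.251·(0.588−0.373) + 0.333·(0.434−0.195) + 0.416·(0.110−0.059) = +0.155.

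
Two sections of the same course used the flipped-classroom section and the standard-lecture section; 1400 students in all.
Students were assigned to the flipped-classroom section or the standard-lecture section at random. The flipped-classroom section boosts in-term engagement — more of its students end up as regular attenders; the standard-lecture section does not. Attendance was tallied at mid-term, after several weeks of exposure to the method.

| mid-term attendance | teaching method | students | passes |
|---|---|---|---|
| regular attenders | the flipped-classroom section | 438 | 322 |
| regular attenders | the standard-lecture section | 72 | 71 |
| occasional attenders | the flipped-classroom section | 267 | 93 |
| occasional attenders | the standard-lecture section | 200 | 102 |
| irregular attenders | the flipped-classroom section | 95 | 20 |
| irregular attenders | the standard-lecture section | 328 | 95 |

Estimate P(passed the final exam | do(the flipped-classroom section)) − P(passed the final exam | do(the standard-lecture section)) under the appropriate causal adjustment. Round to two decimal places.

+0.10

Within every mid-term attendance level the standard-lecture section has the higher rate, yet pooled the flipped-classroom section does — Simpson's reversal.
Mid-term attendance here is a post-treatment variable shaped by the teaching method; conditioning on it would introduce bias rather than remove it. The overall comparison is the causal one.
The causal difference is the pooled difference: 0.544 − 0.447 = +0.097.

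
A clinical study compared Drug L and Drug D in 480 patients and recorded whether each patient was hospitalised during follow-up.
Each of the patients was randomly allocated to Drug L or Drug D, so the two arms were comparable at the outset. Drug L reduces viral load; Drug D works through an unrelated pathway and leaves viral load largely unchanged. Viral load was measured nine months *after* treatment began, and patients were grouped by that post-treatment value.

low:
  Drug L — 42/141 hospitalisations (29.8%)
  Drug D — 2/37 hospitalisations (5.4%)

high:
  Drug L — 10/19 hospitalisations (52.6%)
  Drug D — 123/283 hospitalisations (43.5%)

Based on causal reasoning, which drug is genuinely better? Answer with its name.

The stratified and pooled comparisons disagree (Drug D wins within each viral load; Drug L wins overall), so the answer turns on the causal role of viral load.
Viral load here is a post-treatment variable shaped by the drug; conditioning on it would introduce bias rather than remove it. The overall comparison is the causal one.
Pooled: Drug L 32.5% vs Drug D 39.1%; Drug L is lower overall.

Drug L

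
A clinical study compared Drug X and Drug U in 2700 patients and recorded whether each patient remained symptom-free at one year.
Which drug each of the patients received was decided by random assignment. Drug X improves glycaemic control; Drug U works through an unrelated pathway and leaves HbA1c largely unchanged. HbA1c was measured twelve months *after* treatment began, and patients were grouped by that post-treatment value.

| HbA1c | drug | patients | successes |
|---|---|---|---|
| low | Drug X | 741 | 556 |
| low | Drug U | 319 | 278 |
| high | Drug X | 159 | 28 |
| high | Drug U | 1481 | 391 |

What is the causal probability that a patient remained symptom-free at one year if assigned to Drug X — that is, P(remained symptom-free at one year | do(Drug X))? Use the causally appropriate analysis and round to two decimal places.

Stratifying would compare drugs among patients the drugs themselves sorted into HbA1c groups — a form of selection on an intermediate. The unconditioned pooled rates give the total causal effect.
So P(outcome | do(Drug X)) is just the pooled rate for Drug X: 584/900 = 0.649.

0.65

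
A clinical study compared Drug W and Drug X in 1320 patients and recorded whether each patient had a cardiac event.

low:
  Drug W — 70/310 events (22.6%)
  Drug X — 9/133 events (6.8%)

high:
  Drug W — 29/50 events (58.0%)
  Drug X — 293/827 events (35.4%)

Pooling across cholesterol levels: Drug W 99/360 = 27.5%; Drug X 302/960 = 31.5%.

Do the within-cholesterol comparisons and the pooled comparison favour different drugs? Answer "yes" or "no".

Within each cholesterol level (low 22.6% vs 6.8%; high 58.0% vs 35.4%), Drug X has the lower rate every time. Pooled: 27.5% vs 31.5% — Drug W has the lower rate overall. The two comparisons disagree.

yes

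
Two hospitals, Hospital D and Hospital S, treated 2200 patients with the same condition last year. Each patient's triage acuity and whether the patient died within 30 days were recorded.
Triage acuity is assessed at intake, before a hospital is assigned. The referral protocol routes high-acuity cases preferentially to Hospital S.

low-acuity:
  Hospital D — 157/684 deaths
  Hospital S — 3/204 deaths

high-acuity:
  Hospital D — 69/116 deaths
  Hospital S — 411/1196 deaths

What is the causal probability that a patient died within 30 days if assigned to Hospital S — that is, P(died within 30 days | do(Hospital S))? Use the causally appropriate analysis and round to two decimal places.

0.21

The stratified and pooled comparisons disagree (Hospital S wins within each triage acuity; Hospital D wins overall), so the answer turns on the causal role of triage acuity.
Triage acuity is set before the hospital has any effect — it is not caused by the hospital — and it independently drives the outcome. That makes it a confounder, so the causal comparison is within triage acuity levels.
Standardising Hospital S to the population triage acuity mix: 0.404·3/204 + 0.596·411/1196 = 0.211.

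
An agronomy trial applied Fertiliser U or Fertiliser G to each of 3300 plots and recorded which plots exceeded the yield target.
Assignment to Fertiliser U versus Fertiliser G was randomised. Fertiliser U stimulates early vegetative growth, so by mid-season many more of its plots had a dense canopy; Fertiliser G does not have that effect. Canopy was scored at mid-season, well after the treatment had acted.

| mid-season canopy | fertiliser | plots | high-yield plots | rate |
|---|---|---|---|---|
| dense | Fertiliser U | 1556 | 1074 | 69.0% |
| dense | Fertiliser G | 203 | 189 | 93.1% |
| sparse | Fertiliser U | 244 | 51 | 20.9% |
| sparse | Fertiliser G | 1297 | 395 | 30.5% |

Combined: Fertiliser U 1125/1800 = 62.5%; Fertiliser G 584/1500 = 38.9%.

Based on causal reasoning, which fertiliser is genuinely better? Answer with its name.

Fertiliser U

The stratified and pooled comparisons disagree (Fertiliser G wins within each mid-season canopy; Fertiliser U wins overall), so the answer turns on the causal role of mid-season canopy.
Mid-season canopy is downstream of the fertiliser. One should not condition on a consequence of treatment, so the overall rates are the right comparison.
Pooled: Fertiliser U 62.5% vs Fertiliser G 38.9%; Fertiliser U is higher overall.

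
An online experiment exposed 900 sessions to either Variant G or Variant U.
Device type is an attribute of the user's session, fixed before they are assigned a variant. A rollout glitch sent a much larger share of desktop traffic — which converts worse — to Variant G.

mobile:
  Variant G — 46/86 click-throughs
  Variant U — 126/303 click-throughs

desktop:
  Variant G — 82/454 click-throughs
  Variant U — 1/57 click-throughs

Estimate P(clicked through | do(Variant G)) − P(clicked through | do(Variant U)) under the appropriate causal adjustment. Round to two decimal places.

+0.14

The device type-specific comparison favours Variant G throughout, but the pooled figures favour Variant U. The question is whether to condition on device type.
The imbalance in device type arose from how sessions were allocated, not from anything the variant did; and device type independently affects the outcome. The pooled gap is confounded — condition on device type.
Adjusting over the population distribution of device type: 0.432·(0.535−0.416) + 0.568·(0.181−0.018) = +0.144.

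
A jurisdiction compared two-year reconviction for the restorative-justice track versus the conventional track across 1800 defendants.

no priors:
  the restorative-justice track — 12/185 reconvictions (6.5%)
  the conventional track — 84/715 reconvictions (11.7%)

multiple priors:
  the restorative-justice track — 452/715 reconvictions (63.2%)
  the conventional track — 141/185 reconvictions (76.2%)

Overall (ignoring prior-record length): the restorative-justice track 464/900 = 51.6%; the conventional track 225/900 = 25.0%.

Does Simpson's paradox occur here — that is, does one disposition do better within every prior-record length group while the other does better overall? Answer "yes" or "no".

Within each prior-record length level (no priors 6.5% vs 11.7%; multiple priors 63.2% vs 76.2%), the restorative-justice track has the lower rate every time. Pooled: 51.6% vs 25.0% — the conventional track has the lower rate overall. The two comparisons disagree.

yes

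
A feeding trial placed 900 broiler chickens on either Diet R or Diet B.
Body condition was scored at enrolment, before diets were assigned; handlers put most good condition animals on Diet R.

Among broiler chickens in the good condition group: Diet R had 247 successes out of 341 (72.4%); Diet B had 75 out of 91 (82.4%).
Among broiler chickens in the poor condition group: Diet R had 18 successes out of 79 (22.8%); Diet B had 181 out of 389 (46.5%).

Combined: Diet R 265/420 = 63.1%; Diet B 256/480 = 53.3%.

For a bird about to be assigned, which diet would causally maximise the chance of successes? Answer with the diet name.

Here starting body condition is a common cause — it drives both which diet a case falls under and the outcome. The crude comparison mixes populations; the stratum-specific rates are the causally relevant ones.
Within each level — good condition: 72.4% vs 82.4%; poor condition: 22.8% vs 46.5% — Diet B is higher every time.

Diet B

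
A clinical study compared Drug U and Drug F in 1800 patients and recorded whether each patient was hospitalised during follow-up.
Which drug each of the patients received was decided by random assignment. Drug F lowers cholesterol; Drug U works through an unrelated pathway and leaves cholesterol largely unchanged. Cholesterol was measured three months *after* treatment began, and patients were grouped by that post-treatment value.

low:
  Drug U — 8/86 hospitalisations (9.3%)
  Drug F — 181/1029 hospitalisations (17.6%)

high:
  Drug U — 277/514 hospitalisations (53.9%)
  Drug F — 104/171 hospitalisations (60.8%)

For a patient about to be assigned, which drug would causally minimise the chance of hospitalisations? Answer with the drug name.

Drug F

Cholesterol lies on the pathway drug → cholesterol → outcome, so adjusting for it blocks the indirect effect. For the total causal effect of drug, use the unadjusted pooled rates.
Pooled: Drug U 47.5% vs Drug F 23.8%; Drug F is lower overall.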